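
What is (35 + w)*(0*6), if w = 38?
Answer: 0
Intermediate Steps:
(35 + w)*(0*6) = (35 + 38)*(0*6) = 73*0 = 0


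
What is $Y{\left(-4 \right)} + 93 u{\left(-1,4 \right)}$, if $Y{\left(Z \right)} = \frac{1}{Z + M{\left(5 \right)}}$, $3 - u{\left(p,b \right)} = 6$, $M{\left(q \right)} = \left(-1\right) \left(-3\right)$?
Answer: $-280$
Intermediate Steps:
$M{\left(q \right)} = 3$
$u{\left(p,b \right)} = -3$ ($u{\left(p,b \right)} = 3 - 6 = -3$)
$Y{\left(Z \right)} = \frac{1}{3 + Z}$ ($Y{\left(Z \right)} = \frac{1}{Z + 3} = \frac{1}{3 + Z}$)
$Y{\left(-4 \right)} + 93 u{\left(-1,4 \right)} = \frac{1}{3 - 4} + 93 \left(-3\right) = \frac{1}{-1} - 279 = -1 - 279 = -280$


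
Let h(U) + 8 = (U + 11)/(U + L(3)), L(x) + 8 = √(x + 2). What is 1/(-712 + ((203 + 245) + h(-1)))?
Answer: -10381/2835922 + 5*√5/2835922 ≈ -0.0036566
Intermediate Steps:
L(x) = -8 + √(2 + x) (L(x) = -8 + √(x + 2) = -8 + √(2 + x))
h(U) = -8 + (11 + U)/(-8 + U + √5) (h(U) = -8 + (U + 11)/(U + (-8 + √(2 + 3))) = -8 + (11 + U)/(U + (-8 + √5)) = -8 + (11 + U)/(-8 + U + √5))
1/(-712 + ((203 + 245) + h(-1))) = 1/(-712 + ((203 + 245) + (75 - 8*√5 - 7*(-1))/(-8 - 1 + √5))) = 1/(-712 + (448 + (75 - 8*√5 + 7)/(-9 + √5))) = 1/(-712 + (448 + (82 - 8*√5)/(-9 + √5))) = 1/(-264 + (82 - 8*√5)/(-9 + √5))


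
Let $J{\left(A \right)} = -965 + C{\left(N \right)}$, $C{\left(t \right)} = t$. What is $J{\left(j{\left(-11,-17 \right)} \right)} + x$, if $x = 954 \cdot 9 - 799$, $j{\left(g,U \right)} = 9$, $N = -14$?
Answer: $6808$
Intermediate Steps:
$J{\left(A \right)} = -979$ ($J{\left(A \right)} = -965 - 14 = -979$)
$x = 7787$ ($x = 8586 - 799 = 7787$)
$J{\left(j{\left(-11,-17 \right)} \right)} + x = -979 + 7787 = 6808$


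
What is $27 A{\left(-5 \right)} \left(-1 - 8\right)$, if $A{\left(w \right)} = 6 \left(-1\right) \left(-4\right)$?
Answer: $-5832$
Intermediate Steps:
$A{\left(w \right)} = 24$ ($A{\left(w \right)} = \left(-6\right) \left(-4\right) = 24$)
$27 A{\left(-5 \right)} \left(-1 - 8\right) = 27 \cdot 24 \left(-1 - 8\right) = 648 \left(-1 - 8\right) = 648 \left(-9\right) = -5832$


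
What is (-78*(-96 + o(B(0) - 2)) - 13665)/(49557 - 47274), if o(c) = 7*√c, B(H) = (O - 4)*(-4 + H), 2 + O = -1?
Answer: -2059/761 - 182*√26/761 ≈ -3.9251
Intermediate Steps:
O = -3 (O = -2 - 1 = -3)
B(H) = 28 - 7*H (B(H) = (-3 - 4)*(-4 + H) = -7*(-4 + H) = 28 - 7*H)
(-78*(-96 + o(B(0) - 2)) - 13665)/(49557 - 47274) = (-78*(-96 + 7*√((28 - 7*0) - 2)) - 13665)/(49557 - 47274) = (-78*(-96 + 7*√((28 + 0) - 2)) - 13665)/2283 = (-78*(-96 + 7*√(28 - 2)) - 13665)*(1/2283) = (-78*(-96 + 7*√26) - 13665)*(1/2283) = ((7488 - 546*√26) - 13665)*(1/2283) = (-6177 - 546*√26)*(1/2283) = -2059/761 - 182*√26/761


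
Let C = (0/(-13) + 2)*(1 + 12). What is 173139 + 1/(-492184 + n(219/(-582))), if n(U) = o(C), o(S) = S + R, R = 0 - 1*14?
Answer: 85214167907/492172 ≈ 1.7314e+5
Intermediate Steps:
R = -14 (R = 0 - 14 = -14)
C = 26 (C = (0*(-1/13) + 2)*13 = (0 + 2)*13 = 2*13 = 26)
o(S) = -14 + S (o(S) = S - 14 = -14 + S)
n(U) = 12 (n(U) = -14 + 26 = 12)
173139 + 1/(-492184 + n(219/(-582))) = 173139 + 1/(-492184 + 12) = 173139 + 1/(-492172) = 173139 - 1/492172 = 85214167907/492172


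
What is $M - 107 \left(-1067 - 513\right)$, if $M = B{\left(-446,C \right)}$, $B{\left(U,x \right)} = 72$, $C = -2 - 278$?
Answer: $169132$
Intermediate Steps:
$C = -280$ ($C = -2 - 278 = -280$)
$M = 72$
$M - 107 \left(-1067 - 513\right) = 72 - 107 \left(-1067 - 513\right) = 72 - 107 \left(-1580\right) = 72 - -169060 = 72 + 169060 = 169132$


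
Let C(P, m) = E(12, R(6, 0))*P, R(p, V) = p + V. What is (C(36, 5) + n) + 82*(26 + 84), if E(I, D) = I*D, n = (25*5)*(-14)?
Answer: 9862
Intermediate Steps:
R(p, V) = V + p
n = -1750 (n = 125*(-14) = -1750)
E(I, D) = D*I
C(P, m) = 72*P (C(P, m) = ((0 + 6)*12)*P = (6*12)*P = 72*P)
(C(36, 5) + n) + 82*(26 + 84) = (72*36 - 1750) + 82*(26 + 84) = (2592 - 1750) + 82*110 = 842 + 9020 = 9862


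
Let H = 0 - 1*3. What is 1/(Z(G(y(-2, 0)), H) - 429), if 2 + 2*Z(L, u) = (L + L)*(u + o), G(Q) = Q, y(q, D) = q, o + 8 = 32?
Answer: -1/472 ≈ -0.0021186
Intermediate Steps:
o = 24 (o = -8 + 32 = 24)
H = -3 (H = 0 - 3 = -3)
Z(L, u) = -1 + L*(24 + u) (Z(L, u) = -1 + ((L + L)*(u + 24))/2 = -1 + ((2*L)*(24 + u))/2 = -1 + (2*L*(24 + u))/2 = -1 + L*(24 + u))
1/(Z(G(y(-2, 0)), H) - 429) = 1/((-1 + 24*(-2) - 2*(-3)) - 429) = 1/((-1 - 48 + 6) - 429) = 1/(-43 - 429) = 1/(-472) = -1/472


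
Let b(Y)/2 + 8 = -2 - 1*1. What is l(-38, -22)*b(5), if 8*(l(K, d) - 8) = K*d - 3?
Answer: -9867/4 ≈ -2466.8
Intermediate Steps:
l(K, d) = 61/8 + K*d/8 (l(K, d) = 8 + (K*d - 3)/8 = 8 + (-3 + K*d)/8 = 8 + (-3/8 + K*d/8) = 61/8 + K*d/8)
b(Y) = -22 (b(Y) = -16 + 2*(-2 - 1*1) = -16 + 2*(-2 - 1) = -16 + 2*(-3) = -16 - 6 = -22)
l(-38, -22)*b(5) = (61/8 + (1/8)*(-38)*(-22))*(-22) = (61/8 + 209/2)*(-22) = (897/8)*(-22) = -9867/4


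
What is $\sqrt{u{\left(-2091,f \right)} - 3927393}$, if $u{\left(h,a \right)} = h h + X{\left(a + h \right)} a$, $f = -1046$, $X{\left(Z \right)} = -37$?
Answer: $\sqrt{483590} \approx 695.41$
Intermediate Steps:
$u{\left(h,a \right)} = h^{2} - 37 a$ ($u{\left(h,a \right)} = h h - 37 a = h^{2} - 37 a$)
$\sqrt{u{\left(-2091,f \right)} - 3927393} = \sqrt{\left(\left(-2091\right)^{2} - -38702\right) - 3927393} = \sqrt{\left(4372281 + 38702\right) - 3927393} = \sqrt{4410983 - 3927393} = \sqrt{483590}$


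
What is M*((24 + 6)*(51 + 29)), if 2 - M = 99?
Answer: -232800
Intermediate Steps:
M = -97 (M = 2 - 1*99 = 2 - 99 = -97)
M*((24 + 6)*(51 + 29)) = -97*(24 + 6)*(51 + 29) = -2910*80 = -97*2400 = -232800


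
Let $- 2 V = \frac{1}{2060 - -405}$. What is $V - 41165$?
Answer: $- \frac{202943451}{4930} \approx -41165.0$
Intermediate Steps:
$V = - \frac{1}{4930}$ ($V = - \frac{1}{2 \left(2060 - -405\right)} = - \frac{1}{2 \left(2060 + 405\right)} = - \frac{1}{2 \cdot 2465} = \left(- \frac{1}{2}\right) \frac{1}{2465} = - \frac{1}{4930} \approx -0.00020284$)
$V - 41165 = - \frac{1}{4930} - 41165 = - \frac{202943451}{4930}$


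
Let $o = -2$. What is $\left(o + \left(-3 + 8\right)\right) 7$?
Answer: $21$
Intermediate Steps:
$\left(o + \left(-3 + 8\right)\right) 7 = \left(-2 + \left(-3 + 8\right)\right) 7 = \left(-2 + 5\right) 7 = 3 \cdot 7 = 21$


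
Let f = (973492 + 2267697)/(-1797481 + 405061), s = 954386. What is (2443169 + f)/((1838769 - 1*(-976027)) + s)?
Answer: 3401914137791/5248284400440 ≈ 0.64820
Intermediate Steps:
f = -3241189/1392420 (f = 3241189/(-1392420) = 3241189*(-1/1392420) = -3241189/1392420 ≈ -2.3277)
(2443169 + f)/((1838769 - 1*(-976027)) + s) = (2443169 - 3241189/1392420)/((1838769 - 1*(-976027)) + 954386) = 3401914137791/(1392420*((1838769 + 976027) + 954386)) = 3401914137791/(1392420*(2814796 + 954386)) = (3401914137791/1392420)/3769182 = (3401914137791/1392420)*(1/3769182) = 3401914137791/5248284400440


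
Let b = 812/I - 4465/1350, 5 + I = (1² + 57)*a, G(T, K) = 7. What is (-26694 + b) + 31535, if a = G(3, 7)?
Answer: 523996217/108270 ≈ 4839.7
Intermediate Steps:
a = 7
I = 401 (I = -5 + (1² + 57)*7 = -5 + (1 + 57)*7 = -5 + 58*7 = -5 + 406 = 401)
b = -138853/108270 (b = 812/401 - 4465/1350 = 812*(1/401) - 4465*1/1350 = 812/401 - 893/270 = -138853/108270 ≈ -1.2825)
(-26694 + b) + 31535 = (-26694 - 138853/108270) + 31535 = -2890298233/108270 + 31535 = 523996217/108270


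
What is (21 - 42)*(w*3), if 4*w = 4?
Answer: -63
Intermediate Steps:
w = 1 (w = (¼)*4 = 1)
(21 - 42)*(w*3) = (21 - 42)*(1*3) = -21*3 = -63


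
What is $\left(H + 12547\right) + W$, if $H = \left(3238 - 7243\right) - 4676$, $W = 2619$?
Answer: $6485$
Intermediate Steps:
$H = -8681$ ($H = -4005 - 4676 = -8681$)
$\left(H + 12547\right) + W = \left(-8681 + 12547\right) + 2619 = 3866 + 2619 = 6485$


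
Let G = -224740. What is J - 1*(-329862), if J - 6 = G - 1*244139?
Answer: -139011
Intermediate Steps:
J = -468873 (J = 6 + (-224740 - 1*244139) = 6 + (-224740 - 244139) = 6 - 468879 = -468873)
J - 1*(-329862) = -468873 - 1*(-329862) = -468873 + 329862 = -139011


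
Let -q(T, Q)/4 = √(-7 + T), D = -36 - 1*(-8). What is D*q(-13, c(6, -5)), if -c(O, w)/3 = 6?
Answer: 224*I*√5 ≈ 500.88*I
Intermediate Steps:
c(O, w) = -18 (c(O, w) = -3*6 = -18)
D = -28 (D = -36 + 8 = -28)
q(T, Q) = -4*√(-7 + T)
D*q(-13, c(6, -5)) = -(-112)*√(-7 - 13) = -(-112)*√(-20) = -(-112)*2*I*√5 = -(-224)*I*√5 = 224*I*√5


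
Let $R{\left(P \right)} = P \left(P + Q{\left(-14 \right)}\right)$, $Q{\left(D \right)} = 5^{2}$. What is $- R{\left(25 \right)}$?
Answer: $-1250$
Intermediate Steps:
$Q{\left(D \right)} = 25$
$R{\left(P \right)} = P \left(25 + P\right)$ ($R{\left(P \right)} = P \left(P + 25\right) = P \left(25 + P\right)$)
$- R{\left(25 \right)} = - 25 \left(25 + 25\right) = - 25 \cdot 50 = \left(-1\right) 1250 = -1250$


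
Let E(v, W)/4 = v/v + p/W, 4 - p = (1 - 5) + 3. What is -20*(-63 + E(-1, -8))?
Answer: 1230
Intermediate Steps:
p = 5 (p = 4 - ((1 - 5) + 3) = 4 - (-4 + 3) = 4 - 1*(-1) = 4 + 1 = 5)
E(v, W) = 4 + 20/W (E(v, W) = 4*(v/v + 5/W) = 4*(1 + 5/W) = 4 + 20/W)
-20*(-63 + E(-1, -8)) = -20*(-63 + (4 + 20/(-8))) = -20*(-63 + (4 + 20*(-⅛))) = -20*(-63 + (4 - 5/2)) = -20*(-63 + 3/2) = -20*(-123/2) = 1230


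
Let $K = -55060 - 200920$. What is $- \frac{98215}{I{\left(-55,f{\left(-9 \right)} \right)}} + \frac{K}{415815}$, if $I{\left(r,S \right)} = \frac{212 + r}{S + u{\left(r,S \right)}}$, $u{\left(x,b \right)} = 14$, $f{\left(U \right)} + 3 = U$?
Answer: $- \frac{16343745862}{13056591} \approx -1251.8$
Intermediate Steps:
$f{\left(U \right)} = -3 + U$
$K = -255980$
$I{\left(r,S \right)} = \frac{212 + r}{14 + S}$ ($I{\left(r,S \right)} = \frac{212 + r}{S + 14} = \frac{212 + r}{14 + S}$)
$- \frac{98215}{I{\left(-55,f{\left(-9 \right)} \right)}} + \frac{K}{415815} = - \frac{98215}{\frac{1}{14 - 12} \left(212 - 55\right)} - \frac{255980}{415815} = - \frac{98215}{\frac{1}{14 - 12} \cdot 157} - \frac{51196}{83163} = - \frac{98215}{\frac{1}{2} \cdot 157} - \frac{51196}{83163} = - \frac{98215}{\frac{157}{2}} - \frac{51196}{83163} = \left(-98215\right) \frac{2}{157} - \frac{51196}{83163} = - \frac{196430}{157} - \frac{51196}{83163} = - \frac{16343745862}{13056591}$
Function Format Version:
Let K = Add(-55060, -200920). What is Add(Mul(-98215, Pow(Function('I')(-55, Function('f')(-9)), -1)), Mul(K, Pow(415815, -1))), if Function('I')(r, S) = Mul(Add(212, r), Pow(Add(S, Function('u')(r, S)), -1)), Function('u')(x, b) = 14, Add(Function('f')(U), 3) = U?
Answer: Rational(-16343745862, 13056591) ≈ -1251.8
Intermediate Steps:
Function('f')(U) = Add(-3, U)
K = -255980
Function('I')(r, S) = Mul(Pow(Add(14, S), -1), Add(212, r)) (Function('I')(r, S) = Mul(Add(212, r), Pow(Add(S, 14), -1)) = Mul(Add(212, r), Pow(Add(14, S), -1)) = Mul(Pow(Add(14, S), -1), Add(212, r)))
Add(Mul(-98215, Pow(Function('I')(-55, Function('f')(-9)), -1)), Mul(K, Pow(415815, -1))) = Add(Mul(-98215, Pow(Mul(Pow(Add(14, Add(-3, -9)), -1), Add(212, -55)), -1)), Mul(-255980, Pow(415815, -1))) = Add(Mul(-98215, Pow(Mul(Pow(Add(14, -12), -1), 157), -1)), Mul(-255980, Rational(1, 415815))) = Add(Mul(-98215, Pow(Mul(Pow(2, -1), 157), -1)), Rational(-51196, 83163)) = Add(Mul(-98215, Pow(Mul(Rational(1, 2), 157), -1)), Rational(-51196, 83163)) = Add(Mul(-98215, Pow(Rational(157, 2), -1)), Rational(-51196, 83163)) = Add(Mul(-98215, Rational(2, 157)), Rational(-51196, 83163)) = Add(Rational(-196430, 157), Rational(-51196, 83163)) = Rational(-16343745862, 13056591)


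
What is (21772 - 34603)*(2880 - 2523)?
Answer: -4580667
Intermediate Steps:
(21772 - 34603)*(2880 - 2523) = -12831*357 = -4580667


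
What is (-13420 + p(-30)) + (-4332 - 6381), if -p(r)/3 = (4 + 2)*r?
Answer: -23593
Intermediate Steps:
p(r) = -18*r (p(r) = -3*(4 + 2)*r = -18*r)
(-13420 + p(-30)) + (-4332 - 6381) = (-13420 - 18*(-30)) + (-4332 - 6381) = (-13420 + 540) - 10713 = -12880 - 10713 = -23593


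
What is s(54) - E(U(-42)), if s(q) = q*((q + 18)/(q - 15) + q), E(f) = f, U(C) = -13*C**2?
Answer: 337320/13 ≈ 25948.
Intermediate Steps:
s(q) = q*(q + (18 + q)/(-15 + q)) (s(q) = q*((18 + q)/(-15 + q) + q) = q*(q + (18 + q)/(-15 + q)))
s(54) - E(U(-42)) = 54*(18 + 54**2 - 14*54)/(-15 + 54) - (-13)*(-42)**2 = 54*(18 + 2916 - 756)/39 - (-13)*1764 = 54*(1/39)*2178 - 1*(-22932) = 39204/13 + 22932 = 337320/13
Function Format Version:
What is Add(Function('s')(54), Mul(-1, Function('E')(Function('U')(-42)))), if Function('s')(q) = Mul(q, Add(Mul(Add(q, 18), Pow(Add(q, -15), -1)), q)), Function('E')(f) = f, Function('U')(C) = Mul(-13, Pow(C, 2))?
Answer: Rational(337320, 13) ≈ 25948.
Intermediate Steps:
Function('s')(q) = Mul(q, Add(q, Mul(Pow(Add(-15, q), -1), Add(18, q)))) (Function('s')(q) = Mul(q, Add(Mul(Add(18, q), Pow(Add(-15, q), -1)), q)) = Mul(q, Add(Mul(Pow(Add(-15, q), -1), Add(18, q)), q)) = Mul(q, Add(q, Mul(Pow(Add(-15, q), -1), Add(18, q)))))
Add(Function('s')(54), Mul(-1, Function('E')(Function('U')(-42)))) = Add(Mul(54, Pow(Add(-15, 54), -1), Add(18, Pow(54, 2), Mul(-14, 54))), Mul(-1, Mul(-13, Pow(-42, 2)))) = Add(Mul(54, Pow(39, -1), Add(18, 2916, -756)), Mul(-1, Mul(-13, 1764))) = Add(Mul(54, Rational(1, 39), 2178), Mul(-1, -22932)) = Add(Rational(39204, 13), 22932) = Rational(337320, 13)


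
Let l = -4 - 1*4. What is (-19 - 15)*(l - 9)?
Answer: 578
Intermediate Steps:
l = -8 (l = -4 - 4 = -8)
(-19 - 15)*(l - 9) = (-19 - 15)*(-8 - 9) = -34*(-17) = 578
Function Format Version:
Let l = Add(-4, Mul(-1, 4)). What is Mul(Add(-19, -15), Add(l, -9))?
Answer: 578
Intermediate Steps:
l = -8 (l = Add(-4, -4) = -8)
Mul(Add(-19, -15), Add(l, -9)) = Mul(Add(-19, -15), Add(-8, -9)) = Mul(-34, -17) = 578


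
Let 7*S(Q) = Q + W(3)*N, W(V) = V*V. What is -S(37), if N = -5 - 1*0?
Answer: 8/7 ≈ 1.1429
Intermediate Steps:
W(V) = V**2
N = -5 (N = -5 + 0 = -5)
S(Q) = -45/7 + Q/7 (S(Q) = (Q + 3**2*(-5))/7 = (Q + 9*(-5))/7 = (Q - 45)/7 = (-45 + Q)/7 = -45/7 + Q/7)
-S(37) = -(-45/7 + (1/7)*37) = -(-45/7 + 37/7) = -1*(-8/7) = 8/7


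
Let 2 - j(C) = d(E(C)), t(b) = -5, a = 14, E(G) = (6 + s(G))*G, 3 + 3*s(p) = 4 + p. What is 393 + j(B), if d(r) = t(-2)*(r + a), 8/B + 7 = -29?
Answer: 111305/243 ≈ 458.05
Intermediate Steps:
s(p) = ⅓ + p/3 (s(p) = -1 + (4 + p)/3 = -1 + (4/3 + p/3) = ⅓ + p/3)
E(G) = G*(19/3 + G/3) (E(G) = (6 + (⅓ + G/3))*G = (19/3 + G/3)*G = G*(19/3 + G/3))
B = -2/9 (B = 8/(-7 - 29) = 8/(-36) = 8*(-1/36) = -2/9 ≈ -0.22222)
d(r) = -70 - 5*r (d(r) = -5*(r + 14) = -5*(14 + r) = -70 - 5*r)
j(C) = 72 + 5*C*(19 + C)/3 (j(C) = 2 - (-70 - 5*C*(19 + C)/3) = 2 + (70 + 5*C*(19 + C)/3) = 72 + 5*C*(19 + C)/3)
393 + j(B) = 393 + (72 + (5/3)*(-2/9)*(19 - 2/9)) = 393 + (72 + (5/3)*(-2/9)*(169/9)) = 393 + (72 - 1690/243) = 393 + 15806/243 = 111305/243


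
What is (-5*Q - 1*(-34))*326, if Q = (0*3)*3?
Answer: 11084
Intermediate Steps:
Q = 0 (Q = 0*3 = 0)
(-5*Q - 1*(-34))*326 = (-5*0 - 1*(-34))*326 = (0 + 34)*326 = 34*326 = 11084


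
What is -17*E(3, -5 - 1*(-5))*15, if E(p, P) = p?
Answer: -765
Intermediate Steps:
-17*E(3, -5 - 1*(-5))*15 = -17*3*15 = -51*15 = -765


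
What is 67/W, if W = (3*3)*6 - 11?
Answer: 67/43 ≈ 1.5581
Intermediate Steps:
W = 43 (W = 9*6 - 11 = 54 - 11 = 43)
67/W = 67/43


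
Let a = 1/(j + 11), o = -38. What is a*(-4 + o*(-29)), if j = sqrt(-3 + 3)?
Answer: 1098/11 ≈ 99.818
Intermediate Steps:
j = 0 (j = sqrt(0) = 0)
a = 1/11 (a = 1/(0 + 11) = 1/11 ≈ 0.090909)
a*(-4 + o*(-29)) = (-4 - 38*(-29))/11 = (-4 + 1102)/11 = (1/11)*1098 = 1098/11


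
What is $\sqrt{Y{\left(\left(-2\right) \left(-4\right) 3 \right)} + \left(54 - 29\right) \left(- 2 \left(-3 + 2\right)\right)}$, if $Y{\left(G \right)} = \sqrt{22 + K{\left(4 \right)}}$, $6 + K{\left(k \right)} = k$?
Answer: $\sqrt{50 + 2 \sqrt{5}} \approx 7.3805$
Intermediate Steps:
$K{\left(k \right)} = -6 + k$
$Y{\left(G \right)} = 2 \sqrt{5}$ ($Y{\left(G \right)} = \sqrt{22 + \left(-6 + 4\right)} = \sqrt{22 - 2} = \sqrt{20} = 2 \sqrt{5}$)
$\sqrt{Y{\left(\left(-2\right) \left(-4\right) 3 \right)} + \left(54 - 29\right) \left(- 2 \left(-3 + 2\right)\right)} = \sqrt{2 \sqrt{5} + \left(54 - 29\right) \left(- 2 \left(-3 + 2\right)\right)} = \sqrt{2 \sqrt{5} + 25 \left(\left(-2\right) \left(-1\right)\right)} = \sqrt{2 \sqrt{5} + 25 \cdot 2} = \sqrt{2 \sqrt{5} + 50} = \sqrt{50 + 2 \sqrt{5}}$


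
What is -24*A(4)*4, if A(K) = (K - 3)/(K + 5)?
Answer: -32/3 ≈ -10.667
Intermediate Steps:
A(K) = (-3 + K)/(5 + K)
-24*A(4)*4 = -24*(-3 + 4)/(5 + 4)*4 = -24/9*4 = -8/3*4 = -32/3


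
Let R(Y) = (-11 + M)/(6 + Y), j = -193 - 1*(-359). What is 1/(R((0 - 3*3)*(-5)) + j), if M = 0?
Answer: 51/8455 ≈ 0.0060319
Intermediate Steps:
j = 166 (j = -193 + 359 = 166)
R(Y) = -11/(6 + Y) (R(Y) = (-11 + 0)/(6 + Y) = -11/(6 + Y))
1/(R((0 - 3*3)*(-5)) + j) = 1/(-11/(6 + (0 - 3*3)*(-5)) + 166) = 1/(-11/(6 + (0 - 9)*(-5)) + 166) = 1/(-11/(6 - 9*(-5)) + 166) = 1/(-11/(6 + 45) + 166) = 1/(-11/51 + 166) = 1/(8455/51) = 51/8455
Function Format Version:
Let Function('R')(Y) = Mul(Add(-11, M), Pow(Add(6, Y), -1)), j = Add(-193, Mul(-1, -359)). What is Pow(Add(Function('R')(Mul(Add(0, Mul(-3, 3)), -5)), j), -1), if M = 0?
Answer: Rational(51, 8455) ≈ 0.0060319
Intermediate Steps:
j = 166 (j = Add(-193, 359) = 166)
Function('R')(Y) = Mul(-11, Pow(Add(6, Y), -1)) (Function('R')(Y) = Mul(Add(-11, 0), Pow(Add(6, Y), -1)) = Mul(-11, Pow(Add(6, Y), -1)))
Pow(Add(Function('R')(Mul(Add(0, Mul(-3, 3)), -5)), j), -1) = Pow(Add(Mul(-11, Pow(Add(6, Mul(Add(0, Mul(-3, 3)), -5)), -1)), 166), -1) = Pow(Add(Mul(-11, Pow(Add(6, Mul(Add(0, -9), -5)), -1)), 166), -1) = Pow(Add(Mul(-11, Pow(Add(6, Mul(-9, -5)), -1)), 166), -1) = Pow(Add(Mul(-11, Pow(Add(6, 45), -1)), 166), -1) = Pow(Add(Mul(-11, Pow(51, -1)), 166), -1) = Pow(Add(Mul(-11, Rational(1, 51)), 166), -1) = Pow(Add(Rational(-11, 51), 166), -1) = Pow(Rational(8455, 51), -1) = Rational(51, 8455)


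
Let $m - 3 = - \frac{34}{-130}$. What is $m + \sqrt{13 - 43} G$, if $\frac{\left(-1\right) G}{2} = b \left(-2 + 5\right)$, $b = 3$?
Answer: $\frac{212}{65} - 18 i \sqrt{30} \approx 3.2615 - 98.59 i$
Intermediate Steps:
$m = \frac{212}{65}$ ($m = 3 - \frac{34}{-130} = 3 - - \frac{17}{65} = 3 + \frac{17}{65} = \frac{212}{65} \approx 3.2615$)
$G = -18$ ($G = - 2 \cdot 3 \left(-2 + 5\right) = - 2 \cdot 3 \cdot 3 = \left(-2\right) 9 = -18$)
$m + \sqrt{13 - 43} G = \frac{212}{65} + \sqrt{13 - 43} \left(-18\right) = \frac{212}{65} + \sqrt{-30} \left(-18\right) = \frac{212}{65} + i \sqrt{30} \left(-18\right) = \frac{212}{65} - 18 i \sqrt{30}$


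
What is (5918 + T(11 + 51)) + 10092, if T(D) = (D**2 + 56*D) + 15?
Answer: 23341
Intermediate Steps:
T(D) = 15 + D**2 + 56*D
(5918 + T(11 + 51)) + 10092 = (5918 + (15 + (11 + 51)**2 + 56*(11 + 51))) + 10092 = (5918 + (15 + 62**2 + 56*62)) + 10092 = (5918 + (15 + 3844 + 3472)) + 10092 = (5918 + 7331) + 10092 = 13249 + 10092 = 23341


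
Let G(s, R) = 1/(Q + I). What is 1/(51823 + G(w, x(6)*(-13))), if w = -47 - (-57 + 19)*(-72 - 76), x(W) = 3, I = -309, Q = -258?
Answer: 567/29383640 ≈ 1.9296e-5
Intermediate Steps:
w = -5671 (w = -47 - (-38)*(-148) = -47 - 1*5624 = -47 - 5624 = -5671)
G(s, R) = -1/567 (G(s, R) = 1/(-258 - 309) = 1/(-567) = -1/567)
1/(51823 + G(w, x(6)*(-13))) = 1/(51823 - 1/567) = 1/(29383640/567) = 567/29383640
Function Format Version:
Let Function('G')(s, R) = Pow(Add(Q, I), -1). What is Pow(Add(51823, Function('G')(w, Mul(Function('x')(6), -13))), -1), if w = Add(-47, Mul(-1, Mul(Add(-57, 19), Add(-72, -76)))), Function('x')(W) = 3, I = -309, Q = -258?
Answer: Rational(567, 29383640) ≈ 1.9296e-5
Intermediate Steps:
w = -5671 (w = Add(-47, Mul(-1, Mul(-38, -148))) = Add(-47, Mul(-1, 5624)) = Add(-47, -5624) = -5671)
Function('G')(s, R) = Rational(-1, 567) (Function('G')(s, R) = Pow(Add(-258, -309), -1) = Pow(-567, -1) = Rational(-1, 567))
Pow(Add(51823, Function('G')(w, Mul(Function('x')(6), -13))), -1) = Pow(Add(51823, Rational(-1, 567)), -1) = Pow(Rational(29383640, 567), -1) = Rational(567, 29383640)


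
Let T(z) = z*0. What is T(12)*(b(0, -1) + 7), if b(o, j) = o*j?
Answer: 0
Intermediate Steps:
b(o, j) = j*o
T(z) = 0
T(12)*(b(0, -1) + 7) = 0*(-1*0 + 7) = 0*(0 + 7) = 0*7 = 0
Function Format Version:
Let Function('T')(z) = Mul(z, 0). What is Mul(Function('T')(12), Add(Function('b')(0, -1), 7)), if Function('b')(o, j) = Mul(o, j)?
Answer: 0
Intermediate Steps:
Function('b')(o, j) = Mul(j, o)
Function('T')(z) = 0
Mul(Function('T')(12), Add(Function('b')(0, -1), 7)) = Mul(0, Add(Mul(-1, 0), 7)) = Mul(0, Add(0, 7)) = Mul(0, 7) = 0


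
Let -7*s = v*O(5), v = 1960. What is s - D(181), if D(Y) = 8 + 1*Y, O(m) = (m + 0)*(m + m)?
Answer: -14189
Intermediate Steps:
O(m) = 2*m**2 (O(m) = m*(2*m) = 2*m**2)
D(Y) = 8 + Y
s = -14000 (s = -280*2*5**2 = -280*2*25 = -280*50 = -1/7*98000 = -14000)
s - D(181) = -14000 - (8 + 181) = -14000 - 1*189 = -14000 - 189 = -14189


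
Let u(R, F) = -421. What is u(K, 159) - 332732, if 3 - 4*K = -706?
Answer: -333153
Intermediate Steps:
K = 709/4 (K = ¾ - ¼*(-706) = ¾ + 353/2 = 709/4 ≈ 177.25)
u(K, 159) - 332732 = -421 - 332732 = -333153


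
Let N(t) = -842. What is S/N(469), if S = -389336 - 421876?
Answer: 405606/421 ≈ 963.43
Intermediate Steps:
S = -811212
S/N(469) = -811212/(-842) = -811212*(-1/842) = 405606/421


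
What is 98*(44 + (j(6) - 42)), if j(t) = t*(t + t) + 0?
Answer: 7252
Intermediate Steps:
j(t) = 2*t² (j(t) = t*(2*t) + 0 = 2*t² + 0 = 2*t²)
98*(44 + (j(6) - 42)) = 98*(44 + (2*6² - 42)) = 98*(44 + (2*36 - 42)) = 98*(44 + (72 - 42)) = 98*(44 + 30) = 98*74 = 7252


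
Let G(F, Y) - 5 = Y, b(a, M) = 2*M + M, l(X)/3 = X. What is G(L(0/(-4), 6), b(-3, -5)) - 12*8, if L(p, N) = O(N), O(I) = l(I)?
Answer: -106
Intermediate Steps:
l(X) = 3*X
O(I) = 3*I
b(a, M) = 3*M
L(p, N) = 3*N
G(F, Y) = 5 + Y
G(L(0/(-4), 6), b(-3, -5)) - 12*8 = (5 + 3*(-5)) - 12*8 = (5 - 15) - 96 = -10 - 96 = -106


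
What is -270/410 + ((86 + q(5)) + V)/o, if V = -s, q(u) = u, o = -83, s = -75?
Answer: -109/41 ≈ -2.6585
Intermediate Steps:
V = 75 (V = -1*(-75) = 75)
-270/410 + ((86 + q(5)) + V)/o = -270/410 + ((86 + 5) + 75)/(-83) = -270*1/410 + (91 + 75)*(-1/83) = -27/41 + 166*(-1/83) = -27/41 - 2 = -109/41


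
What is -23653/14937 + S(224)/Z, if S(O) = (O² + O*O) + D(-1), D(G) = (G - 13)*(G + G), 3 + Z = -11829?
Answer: -148269863/14727882 ≈ -10.067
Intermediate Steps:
Z = -11832 (Z = -3 - 11829 = -11832)
D(G) = 2*G*(-13 + G) (D(G) = (-13 + G)*(2*G) = 2*G*(-13 + G))
S(O) = 28 + 2*O² (S(O) = (O² + O*O) + 2*(-1)*(-13 - 1) = (O² + O²) + 2*(-1)*(-14) = 2*O² + 28 = 28 + 2*O²)
-23653/14937 + S(224)/Z = -23653/14937 + (28 + 2*224²)/(-11832) = -23653*1/14937 + (28 + 2*50176)*(-1/11832) = -23653/14937 + (28 + 100352)*(-1/11832) = -23653/14937 + 100380*(-1/11832) = -23653/14937 - 8365/986 = -148269863/14727882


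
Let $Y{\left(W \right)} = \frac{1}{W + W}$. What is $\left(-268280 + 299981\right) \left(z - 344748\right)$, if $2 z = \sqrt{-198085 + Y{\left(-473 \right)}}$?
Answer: $-10928856348 + \frac{31701 i \sqrt{177269436806}}{1892} \approx -1.0929 \cdot 10^{10} + 7.0545 \cdot 10^{6} i$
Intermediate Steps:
$Y{\left(W \right)} = \frac{1}{2 W}$
$z = \frac{i \sqrt{177269436806}}{1892}$ ($z = \frac{\sqrt{-198085 + \frac{1}{2 \left(-473\right)}}}{2} = \frac{\sqrt{-198085 + \frac{1}{2} \left(- \frac{1}{473}\right)}}{2} = \frac{\sqrt{-198085 - \frac{1}{946}}}{2} = \frac{\sqrt{- \frac{187388411}{946}}}{2} = \frac{\frac{1}{946} i \sqrt{177269436806}}{2} = \frac{i \sqrt{177269436806}}{1892} \approx 222.53 i$)
$\left(-268280 + 299981\right) \left(z - 344748\right) = \left(-268280 + 299981\right) \left(\frac{i \sqrt{177269436806}}{1892} - 344748\right) = 31701 \left(-344748 + \frac{i \sqrt{177269436806}}{1892}\right) = -10928856348 + \frac{31701 i \sqrt{177269436806}}{1892}$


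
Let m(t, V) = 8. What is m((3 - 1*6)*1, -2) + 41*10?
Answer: 418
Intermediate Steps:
m((3 - 1*6)*1, -2) + 41*10 = 8 + 41*10 = 8 + 410 = 418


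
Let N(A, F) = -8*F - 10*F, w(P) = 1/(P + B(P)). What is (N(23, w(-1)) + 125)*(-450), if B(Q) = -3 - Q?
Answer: -58950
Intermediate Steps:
w(P) = -⅓ (w(P) = 1/(P + (-3 - P)) = 1/(-3) = -⅓)
N(A, F) = -18*F
(N(23, w(-1)) + 125)*(-450) = (-18*(-⅓) + 125)*(-450) = (6 + 125)*(-450) = 131*(-450) = -58950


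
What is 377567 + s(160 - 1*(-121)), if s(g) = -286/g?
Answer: 106096041/281 ≈ 3.7757e+5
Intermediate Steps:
377567 + s(160 - 1*(-121)) = 377567 - 286/(160 - 1*(-121)) = 377567 - 286/(160 + 121) = 377567 - 286/281 = 106096041/281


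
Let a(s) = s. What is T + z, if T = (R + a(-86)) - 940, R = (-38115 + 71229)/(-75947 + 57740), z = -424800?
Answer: -2584349032/6069 ≈ -4.2583e+5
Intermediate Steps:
R = -11038/6069 (R = 33114/(-18207) = 33114*(-1/18207) = -11038/6069 ≈ -1.8188)
T = -6237832/6069 (T = (-11038/6069 - 86) - 940 = -532972/6069 - 940 = -6237832/6069 ≈ -1027.8)
T + z = -6237832/6069 - 424800 = -2584349032/6069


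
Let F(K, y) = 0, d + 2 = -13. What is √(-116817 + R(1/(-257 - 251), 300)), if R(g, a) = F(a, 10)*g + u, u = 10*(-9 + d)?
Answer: I*√117057 ≈ 342.14*I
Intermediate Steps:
d = -15 (d = -2 - 13 = -15)
u = -240 (u = 10*(-9 - 15) = 10*(-24) = -240)
R(g, a) = -240 (R(g, a) = 0*g - 240 = 0 - 240 = -240)
√(-116817 + R(1/(-257 - 251), 300)) = √(-116817 - 240) = √(-117057) = I*√117057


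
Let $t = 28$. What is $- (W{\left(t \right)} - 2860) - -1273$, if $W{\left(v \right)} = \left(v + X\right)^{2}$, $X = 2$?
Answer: $3233$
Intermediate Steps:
$W{\left(v \right)} = \left(2 + v\right)^{2}$ ($W{\left(v \right)} = \left(v + 2\right)^{2} = \left(2 + v\right)^{2}$)
$- (W{\left(t \right)} - 2860) - -1273 = - (\left(2 + 28\right)^{2} - 2860) - -1273 = - (30^{2} - 2860) + 1273 = - (900 - 2860) + 1273 = \left(-1\right) \left(-1960\right) + 1273 = 1960 + 1273 = 3233$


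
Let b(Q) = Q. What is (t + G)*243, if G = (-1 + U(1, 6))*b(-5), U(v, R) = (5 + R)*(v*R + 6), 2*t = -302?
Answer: -195858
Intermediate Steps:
t = -151 (t = (½)*(-302) = -151)
U(v, R) = (5 + R)*(6 + R*v) (U(v, R) = (5 + R)*(R*v + 6) = (5 + R)*(6 + R*v))
G = -655 (G = (-1 + (30 + 6*6 + 1*6² + 5*6*1))*(-5) = (-1 + (30 + 36 + 1*36 + 30))*(-5) = (-1 + (30 + 36 + 36 + 30))*(-5) = (-1 + 132)*(-5) = 131*(-5) = -655)
(t + G)*243 = (-151 - 655)*243 = -806*243 = -195858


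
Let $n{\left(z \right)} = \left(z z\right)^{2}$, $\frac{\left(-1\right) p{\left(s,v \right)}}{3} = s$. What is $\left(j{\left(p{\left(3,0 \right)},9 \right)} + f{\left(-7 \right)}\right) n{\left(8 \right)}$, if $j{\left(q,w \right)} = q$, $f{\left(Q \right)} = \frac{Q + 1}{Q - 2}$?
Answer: $- \frac{102400}{3} \approx -34133.0$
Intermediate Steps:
$f{\left(Q \right)} = \frac{1 + Q}{-2 + Q}$
$p{\left(s,v \right)} = - 3 s$
$n{\left(z \right)} = z^{4}$ ($n{\left(z \right)} = \left(z^{2}\right)^{2} = z^{4}$)
$\left(j{\left(p{\left(3,0 \right)},9 \right)} + f{\left(-7 \right)}\right) n{\left(8 \right)} = \left(\left(-3\right) 3 + \frac{1 - 7}{-2 - 7}\right) 8^{4} = \left(-9 + \frac{1}{-9} \left(-6\right)\right) 4096 = \left(-9 - - \frac{2}{3}\right) 4096 = \left(-9 + \frac{2}{3}\right) 4096 = \left(- \frac{25}{3}\right) 4096 = - \frac{102400}{3}$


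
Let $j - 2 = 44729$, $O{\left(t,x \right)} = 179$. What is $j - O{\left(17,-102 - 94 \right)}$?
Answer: $44552$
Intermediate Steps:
$j = 44731$ ($j = 2 + 44729 = 44731$)
$j - O{\left(17,-102 - 94 \right)} = 44731 - 179 = 44552$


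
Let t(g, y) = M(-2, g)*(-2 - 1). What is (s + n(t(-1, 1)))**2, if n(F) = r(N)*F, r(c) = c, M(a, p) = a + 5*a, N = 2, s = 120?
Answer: 36864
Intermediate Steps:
M(a, p) = 6*a
t(g, y) = 36 (t(g, y) = (6*(-2))*(-2 - 1) = -12*(-3) = 36)
n(F) = 2*F
(s + n(t(-1, 1)))**2 = (120 + 2*36)**2 = (120 + 72)**2 = 192**2 = 36864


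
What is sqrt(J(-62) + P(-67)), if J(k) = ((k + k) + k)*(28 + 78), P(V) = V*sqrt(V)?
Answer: sqrt(-19716 - 67*I*sqrt(67)) ≈ 1.953 - 140.43*I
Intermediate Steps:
P(V) = V**(3/2)
J(k) = 318*k (J(k) = (2*k + k)*106 = (3*k)*106 = 318*k)
sqrt(J(-62) + P(-67)) = sqrt(318*(-62) + (-67)**(3/2)) = sqrt(-19716 - 67*I*sqrt(67))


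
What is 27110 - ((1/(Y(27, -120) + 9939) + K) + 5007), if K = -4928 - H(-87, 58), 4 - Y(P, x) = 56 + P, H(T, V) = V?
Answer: 267097539/9860 ≈ 27089.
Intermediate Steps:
Y(P, x) = -52 - P (Y(P, x) = 4 - (56 + P) = 4 + (-56 - P) = -52 - P)
K = -4986 (K = -4928 - 1*58 = -4928 - 58 = -4986)
27110 - ((1/(Y(27, -120) + 9939) + K) + 5007) = 27110 - ((1/((-52 - 1*27) + 9939) - 4986) + 5007) = 27110 - ((1/((-52 - 27) + 9939) - 4986) + 5007) = 27110 - ((1/(-79 + 9939) - 4986) + 5007) = 27110 - ((1/9860 - 4986) + 5007) = 27110 - (-49161959/9860 + 5007) = 27110 - 1*207061/9860 = 27110 - 207061/9860 = 267097539/9860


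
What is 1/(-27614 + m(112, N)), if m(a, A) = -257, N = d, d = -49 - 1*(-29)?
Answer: -1/27871 ≈ -3.5880e-5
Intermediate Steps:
d = -20 (d = -49 + 29 = -20)
N = -20
1/(-27614 + m(112, N)) = 1/(-27614 - 257) = 1/(-27871) = -1/27871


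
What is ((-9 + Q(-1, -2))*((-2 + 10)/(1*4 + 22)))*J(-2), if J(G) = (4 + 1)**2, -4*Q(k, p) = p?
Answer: -850/13 ≈ -65.385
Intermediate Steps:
Q(k, p) = -p/4
J(G) = 25 (J(G) = 5**2 = 25)
((-9 + Q(-1, -2))*((-2 + 10)/(1*4 + 22)))*J(-2) = ((-9 - 1/4*(-2))*((-2 + 10)/(1*4 + 22)))*25 = ((-9 + 1/2)*(8/(4 + 22)))*25 = -68/26*25 = -17/2*4/13*25 = -34/13*25 = -850/13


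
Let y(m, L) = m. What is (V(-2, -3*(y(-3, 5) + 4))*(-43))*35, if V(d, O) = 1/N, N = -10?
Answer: 301/2 ≈ 150.50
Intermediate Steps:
V(d, O) = -1/10 (V(d, O) = 1/(-10) = -1/10)
(V(-2, -3*(y(-3, 5) + 4))*(-43))*35 = -1/10*(-43)*35 = (43/10)*35 = 301/2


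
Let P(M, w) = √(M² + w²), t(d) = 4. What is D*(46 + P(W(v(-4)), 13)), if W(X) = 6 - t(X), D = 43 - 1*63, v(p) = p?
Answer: -920 - 20*√173 ≈ -1183.1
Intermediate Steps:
D = -20 (D = 43 - 63 = -20)
W(X) = 2 (W(X) = 6 - 1*4 = 6 - 4 = 2)
D*(46 + P(W(v(-4)), 13)) = -20*(46 + √(2² + 13²)) = -20*(46 + √(4 + 169)) = -20*(46 + √173) = -920 - 20*√173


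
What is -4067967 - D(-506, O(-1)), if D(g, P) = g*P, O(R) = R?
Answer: -4068473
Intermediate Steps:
D(g, P) = P*g
-4067967 - D(-506, O(-1)) = -4067967 - (-1)*(-506) = -4067967 - 1*506 = -4067967 - 506 = -4068473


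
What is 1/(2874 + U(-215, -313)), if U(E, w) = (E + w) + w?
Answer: 1/2033 ≈ 0.00049188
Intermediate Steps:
U(E, w) = E + 2*w
1/(2874 + U(-215, -313)) = 1/(2874 + (-215 + 2*(-313))) = 1/(2874 + (-215 - 626)) = 1/(2874 - 841) = 1/2033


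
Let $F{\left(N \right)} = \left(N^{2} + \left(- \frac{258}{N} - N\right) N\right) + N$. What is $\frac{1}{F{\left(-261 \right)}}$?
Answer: $- \frac{1}{519} \approx -0.0019268$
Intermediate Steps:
$F{\left(N \right)} = N + N^{2} + N \left(- N - \frac{258}{N}\right)$ ($F{\left(N \right)} = \left(N^{2} + \left(- N - \frac{258}{N}\right) N\right) + N = \left(N^{2} + N \left(- N - \frac{258}{N}\right)\right) + N = N + N^{2} + N \left(- N - \frac{258}{N}\right)$)
$\frac{1}{F{\left(-261 \right)}} = \frac{1}{-258 - 261} = \frac{1}{-519} = - \frac{1}{519}$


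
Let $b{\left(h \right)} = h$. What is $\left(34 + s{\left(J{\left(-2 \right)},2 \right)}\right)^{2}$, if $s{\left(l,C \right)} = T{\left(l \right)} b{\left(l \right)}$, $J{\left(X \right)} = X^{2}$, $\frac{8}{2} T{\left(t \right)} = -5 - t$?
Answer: $625$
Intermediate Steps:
$T{\left(t \right)} = - \frac{5}{4} - \frac{t}{4}$ ($T{\left(t \right)} = \frac{-5 - t}{4} = - \frac{5}{4} - \frac{t}{4}$)
$s{\left(l,C \right)} = l \left(- \frac{5}{4} - \frac{l}{4}\right)$ ($s{\left(l,C \right)} = \left(- \frac{5}{4} - \frac{l}{4}\right) l = l \left(- \frac{5}{4} - \frac{l}{4}\right)$)
$\left(34 + s{\left(J{\left(-2 \right)},2 \right)}\right)^{2} = \left(34 - \frac{\left(-2\right)^{2} \left(5 + \left(-2\right)^{2}\right)}{4}\right)^{2} = \left(34 - 1 \left(5 + 4\right)\right)^{2} = \left(34 - 1 \cdot 9\right)^{2} = \left(34 - 9\right)^{2} = 25^{2} = 625$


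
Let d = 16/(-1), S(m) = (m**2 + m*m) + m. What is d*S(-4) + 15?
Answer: -433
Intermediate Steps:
S(m) = m + 2*m**2 (S(m) = (m**2 + m**2) + m = 2*m**2 + m = m + 2*m**2)
d = -16 (d = 16*(-1) = -16)
d*S(-4) + 15 = -(-64)*(1 + 2*(-4)) + 15 = -(-64)*(1 - 8) + 15 = -(-64)*(-7) + 15 = -16*28 + 15 = -448 + 15 = -433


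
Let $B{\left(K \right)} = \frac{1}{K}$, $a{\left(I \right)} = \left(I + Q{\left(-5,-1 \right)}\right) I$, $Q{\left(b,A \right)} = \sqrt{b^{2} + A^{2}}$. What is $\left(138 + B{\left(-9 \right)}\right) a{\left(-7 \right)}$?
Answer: $\frac{60809}{9} - \frac{8687 \sqrt{26}}{9} \approx 1834.9$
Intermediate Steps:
$Q{\left(b,A \right)} = \sqrt{A^{2} + b^{2}}$
$a{\left(I \right)} = I \left(I + \sqrt{26}\right)$ ($a{\left(I \right)} = \left(I + \sqrt{\left(-1\right)^{2} + \left(-5\right)^{2}}\right) I = \left(I + \sqrt{1 + 25}\right) I = \left(I + \sqrt{26}\right) I = I \left(I + \sqrt{26}\right)$)
$\left(138 + B{\left(-9 \right)}\right) a{\left(-7 \right)} = \left(138 + \frac{1}{-9}\right) \left(- 7 \left(-7 + \sqrt{26}\right)\right) = \left(138 - \frac{1}{9}\right) \left(49 - 7 \sqrt{26}\right) = \frac{1241 \left(49 - 7 \sqrt{26}\right)}{9} = \frac{60809}{9} - \frac{8687 \sqrt{26}}{9}$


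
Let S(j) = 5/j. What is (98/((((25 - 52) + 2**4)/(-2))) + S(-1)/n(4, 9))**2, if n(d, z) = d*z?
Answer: 49014001/156816 ≈ 312.56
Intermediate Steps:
(98/((((25 - 52) + 2**4)/(-2))) + S(-1)/n(4, 9))**2 = (98/((((25 - 52) + 2**4)/(-2))) + (5/(-1))/((4*9)))**2 = (98/(((-27 + 16)*(-1/2))) + (5*(-1))/36)**2 = (98/((-11*(-1/2))) - 5*1/36)**2 = (98/(11/2) - 5/36)**2 = (98*(2/11) - 5/36)**2 = (196/11 - 5/36)**2 = (7001/396)**2 = 49014001/156816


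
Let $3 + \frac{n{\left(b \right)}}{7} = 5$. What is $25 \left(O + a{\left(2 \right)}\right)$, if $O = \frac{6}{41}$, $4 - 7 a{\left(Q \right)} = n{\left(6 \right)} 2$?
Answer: $- \frac{23550}{287} \approx -82.056$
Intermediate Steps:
$n{\left(b \right)} = 14$ ($n{\left(b \right)} = -21 + 7 \cdot 5 = -21 + 35 = 14$)
$a{\left(Q \right)} = - \frac{24}{7}$ ($a{\left(Q \right)} = \frac{4}{7} - \frac{14 \cdot 2}{7} = \frac{4}{7} - 4 = - \frac{24}{7}$)
$O = \frac{6}{41}$ ($O = 6 \cdot \frac{1}{41} = \frac{6}{41} \approx 0.14634$)
$25 \left(O + a{\left(2 \right)}\right) = 25 \left(\frac{6}{41} - \frac{24}{7}\right) = 25 \left(- \frac{942}{287}\right) = - \frac{23550}{287}$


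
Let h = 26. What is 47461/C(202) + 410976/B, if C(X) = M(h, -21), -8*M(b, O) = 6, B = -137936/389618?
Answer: -31659828968/25863 ≈ -1.2241e+6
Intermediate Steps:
B = -68968/194809 (B = -137936*1/389618 = -68968/194809 ≈ -0.35403)
M(b, O) = -3/4 (M(b, O) = -1/8*6 = -3/4)
C(X) = -3/4
47461/C(202) + 410976/B = 47461/(-3/4) + 410976/(-68968/194809) = 47461*(-4/3) + 410976*(-194809/68968) = -189844/3 - 10007727948/8621 = -31659828968/25863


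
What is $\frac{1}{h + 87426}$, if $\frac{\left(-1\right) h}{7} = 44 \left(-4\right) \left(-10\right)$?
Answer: $\frac{1}{75106} \approx 1.3315 \cdot 10^{-5}$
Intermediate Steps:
$h = -12320$ ($h = - 7 \cdot 44 \left(-4\right) \left(-10\right) = - 7 \left(\left(-176\right) \left(-10\right)\right) = \left(-7\right) 1760 = -12320$)
$\frac{1}{h + 87426} = \frac{1}{-12320 + 87426} = \frac{1}{75106}$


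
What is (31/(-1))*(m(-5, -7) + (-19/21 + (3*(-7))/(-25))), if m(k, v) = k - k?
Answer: 1054/525 ≈ 2.0076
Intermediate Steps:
m(k, v) = 0
(31/(-1))*(m(-5, -7) + (-19/21 + (3*(-7))/(-25))) = (31/(-1))*(0 + (-19/21 + (3*(-7))/(-25))) = (31*(-1))*(0 + (-19*1/21 - 21*(-1/25))) = -31*(0 + (-19/21 + 21/25)) = -31*(0 - 34/525) = -31*(-34/525) = 1054/525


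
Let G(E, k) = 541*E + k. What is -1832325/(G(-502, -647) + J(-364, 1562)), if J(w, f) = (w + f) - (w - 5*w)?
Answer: 610775/90829 ≈ 6.7244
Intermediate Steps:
G(E, k) = k + 541*E
J(w, f) = f + 5*w (J(w, f) = (f + w) - (-4)*w = (f + w) + 4*w = f + 5*w)
-1832325/(G(-502, -647) + J(-364, 1562)) = -1832325/((-647 + 541*(-502)) + (1562 + 5*(-364))) = -1832325/((-647 - 271582) + (1562 - 1820)) = -1832325/(-272229 - 258) = -1832325/(-272487) = -1832325*(-1/272487) = 610775/90829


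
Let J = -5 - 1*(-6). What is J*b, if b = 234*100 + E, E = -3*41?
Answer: 23277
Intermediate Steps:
J = 1 (J = -5 + 6 = 1)
E = -123
b = 23277 (b = 234*100 - 123 = 23400 - 123 = 23277)
J*b = 1*23277 = 23277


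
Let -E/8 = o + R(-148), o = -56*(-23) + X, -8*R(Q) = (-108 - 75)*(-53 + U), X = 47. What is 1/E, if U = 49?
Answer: -1/9948 ≈ -0.00010052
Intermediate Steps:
R(Q) = -183/2 (R(Q) = -(-108 - 75)*(-53 + 49)/8 = -(-183)*(-4)/8 = -⅛*732 = -183/2)
o = 1335 (o = -56*(-23) + 47 = 1288 + 47 = 1335)
E = -9948 (E = -8*(1335 - 183/2) = -8*2487/2 = -9948)
1/E = 1/(-9948) = -1/9948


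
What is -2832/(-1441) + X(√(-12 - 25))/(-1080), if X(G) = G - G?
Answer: 2832/1441 ≈ 1.9653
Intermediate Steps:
X(G) = 0
-2832/(-1441) + X(√(-12 - 25))/(-1080) = -2832/(-1441) + 0/(-1080) = -2832*(-1/1441) + 0*(-1/1080) = 2832/1441 + 0 = 2832/1441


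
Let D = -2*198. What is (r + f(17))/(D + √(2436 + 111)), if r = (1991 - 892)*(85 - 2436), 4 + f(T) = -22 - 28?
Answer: 113687332/17141 + 2583803*√283/51423 ≈ 7477.8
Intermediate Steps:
f(T) = -54 (f(T) = -4 + (-22 - 28) = -4 - 50 = -54)
r = -2583749 (r = 1099*(-2351) = -2583749)
D = -396
(r + f(17))/(D + √(2436 + 111)) = (-2583749 - 54)/(-396 + √(2436 + 111)) = -2583803/(-396 + √2547) = -2583803/(-396 + 3*√283)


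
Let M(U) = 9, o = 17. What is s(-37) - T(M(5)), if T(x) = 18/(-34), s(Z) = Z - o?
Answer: -909/17 ≈ -53.471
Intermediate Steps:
s(Z) = -17 + Z (s(Z) = Z - 1*17 = Z - 17 = -17 + Z)
T(x) = -9/17 (T(x) = 18*(-1/34) = -9/17)
s(-37) - T(M(5)) = (-17 - 37) - 1*(-9/17) = -54 + 9/17 = -909/17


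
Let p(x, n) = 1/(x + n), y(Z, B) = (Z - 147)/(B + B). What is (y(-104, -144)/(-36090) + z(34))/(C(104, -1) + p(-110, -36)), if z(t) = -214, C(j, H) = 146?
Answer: -162373836563/110773202400 ≈ -1.4658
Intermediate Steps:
y(Z, B) = (-147 + Z)/(2*B) (y(Z, B) = (-147 + Z)/((2*B)) = (-147 + Z)*(1/(2*B)) = (-147 + Z)/(2*B))
p(x, n) = 1/(n + x)
(y(-104, -144)/(-36090) + z(34))/(C(104, -1) + p(-110, -36)) = (((½)*(-147 - 104)/(-144))/(-36090) - 214)/(146 + 1/(-36 - 110)) = (((½)*(-1/144)*(-251))*(-1/36090) - 214)/(146 + 1/(-146)) = ((251/288)*(-1/36090) - 214)/(146 - 1/146) = (-251/10393920 - 214)/(21315/146) = -2224299131/10393920*146/21315 = -162373836563/110773202400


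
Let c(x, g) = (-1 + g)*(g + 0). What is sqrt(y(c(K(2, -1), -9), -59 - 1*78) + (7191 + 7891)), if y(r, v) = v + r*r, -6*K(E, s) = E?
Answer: sqrt(23045) ≈ 151.81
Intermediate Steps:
K(E, s) = -E/6
c(x, g) = g*(-1 + g) (c(x, g) = (-1 + g)*g = g*(-1 + g))
y(r, v) = v + r**2
sqrt(y(c(K(2, -1), -9), -59 - 1*78) + (7191 + 7891)) = sqrt(((-59 - 1*78) + (-9*(-1 - 9))**2) + (7191 + 7891)) = sqrt(((-59 - 78) + (-9*(-10))**2) + 15082) = sqrt((-137 + 90**2) + 15082) = sqrt((-137 + 8100) + 15082) = sqrt(7963 + 15082) = sqrt(23045)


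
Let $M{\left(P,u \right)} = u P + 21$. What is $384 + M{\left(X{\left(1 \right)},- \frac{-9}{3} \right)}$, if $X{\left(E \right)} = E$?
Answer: $408$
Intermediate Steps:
$M{\left(P,u \right)} = 21 + P u$ ($M{\left(P,u \right)} = P u + 21 = 21 + P u$)
$384 + M{\left(X{\left(1 \right)},- \frac{-9}{3} \right)} = 384 + \left(21 + 1 \left(- \frac{-9}{3}\right)\right) = 384 + \left(21 + 1 \left(\left(-1\right) \left(-3\right)\right)\right) = 384 + \left(21 + 1 \cdot 3\right) = 384 + \left(21 + 3\right) = 384 + 24 = 408$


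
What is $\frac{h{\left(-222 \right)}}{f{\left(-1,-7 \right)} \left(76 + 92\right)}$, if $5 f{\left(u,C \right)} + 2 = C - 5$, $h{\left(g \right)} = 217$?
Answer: $- \frac{155}{336} \approx -0.46131$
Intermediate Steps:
$f{\left(u,C \right)} = - \frac{7}{5} + \frac{C}{5}$ ($f{\left(u,C \right)} = - \frac{2}{5} + \frac{C - 5}{5} = - \frac{2}{5} + \frac{-5 + C}{5} = - \frac{2}{5} + \left(-1 + \frac{C}{5}\right) = - \frac{7}{5} + \frac{C}{5}$)
$\frac{h{\left(-222 \right)}}{f{\left(-1,-7 \right)} \left(76 + 92\right)} = \frac{217}{\left(- \frac{7}{5} + \frac{1}{5} \left(-7\right)\right) \left(76 + 92\right)} = \frac{217}{\left(- \frac{7}{5} - \frac{7}{5}\right) 168} = \frac{217}{\left(- \frac{14}{5}\right) 168} = \frac{217}{- \frac{2352}{5}} = 217 \left(- \frac{5}{2352}\right) = - \frac{155}{336}$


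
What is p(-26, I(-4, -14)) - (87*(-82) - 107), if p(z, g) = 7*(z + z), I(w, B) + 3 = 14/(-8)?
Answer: 6877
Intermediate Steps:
I(w, B) = -19/4 (I(w, B) = -3 + 14/(-8) = -3 + 14*(-⅛) = -3 - 7/4 = -19/4)
p(z, g) = 14*z (p(z, g) = 7*(2*z) = 14*z)
p(-26, I(-4, -14)) - (87*(-82) - 107) = 14*(-26) - (87*(-82) - 107) = -364 - (-7134 - 107) = -364 - 1*(-7241) = -364 + 7241 = 6877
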